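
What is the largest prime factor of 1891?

61

1891 = 31 · 61
61 is prime.
So 1891 = 31 · 61; the largest prime factor is 61.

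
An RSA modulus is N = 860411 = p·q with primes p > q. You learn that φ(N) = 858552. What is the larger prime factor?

997

φ(n) = (p−1)(q−1) = n − (p+q) + 1, so p + q = 860411 − 858552 + 1 = 1860.
p and q are the roots of t² − 1860t + 860411 = 0.
Discriminant: 1860² − 4·860411 = 3459600 − 3441644 = 17956; √17956 = 134.
q = (1860 − 134)/2 = 863, p = (1860 + 134)/2 = 997.
Check: 863 · 997 = 860411.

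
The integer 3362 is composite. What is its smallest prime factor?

3362 is even: 2 divides it.

2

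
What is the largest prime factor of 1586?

1586 = 2 · 793
793 = 13 · 61
61 is prime.
So 1586 = 2 · 13 · 61; the largest prime factor is 61.

61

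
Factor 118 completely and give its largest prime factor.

59

118 = 2 · 59
59 is prime.
So 118 = 2 · 59; the largest prime factor is 59.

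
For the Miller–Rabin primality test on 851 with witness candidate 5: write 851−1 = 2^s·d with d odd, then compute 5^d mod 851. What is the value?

851 − 1 = 850 = 2^1 · 425, so d = 425.
5^1 ≡ 5 (mod 851)
5^2 ≡ 5^2 = 25 ≡ 25 (mod 851)
5^4 ≡ 25^2 = 625 ≡ 625 (mod 851)
5^8 ≡ 625^2 = 390625 ≡ 16 (mod 851)
5^16 ≡ 16^2 = 256 ≡ 256 (mod 851)
5^32 ≡ 256^2 = 65536 ≡ 9 (mod 851)
5^64 ≡ 9^2 = 81 ≡ 81 (mod 851)
5^128 ≡ 81^2 = 6561 ≡ 604 (mod 851)
5^256 ≡ 604^2 = 364816 ≡ 588 (mod 851)
425 = 256 + 128 + 32 + 8 + 1 in binary powers of 2.
So 5^425 ≡ 588 · 604 · 9 · 16 · 5 ≡ 109 (mod 851).
Squaring chain: 109; never reaches −1, so base 5 is a Miller–Rabin witness that 851 is composite.

109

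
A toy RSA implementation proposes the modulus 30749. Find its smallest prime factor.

97

30749 is odd.
Digit sum 23, not divisible by 3.
Ends in 9: not divisible by 5.
7: 30749 = 7·4392 + 5
11: 30749 = 11·2795 + 4
13: 30749 = 13·2365 + 4
17: 30749 = 17·1808 + 13
19: 30749 = 19·1618 + 7
23: 30749 = 23·1336 + 21
29: 30749 = 29·1060 + 9
31: 30749 = 31·991 + 28
37: 30749 = 37·831 + 2
41: 30749 = 41·749 + 40
43: 30749 = 43·715 + 4
47: 30749 = 47·654 + 11
53: 30749 = 53·580 + 9
59: 30749 = 59·521 + 10
61: 30749 = 61·504 + 5
67: 30749 = 67·458 + 63
71: 30749 = 71·433 + 6
73: 30749 = 73·421 + 16
79: 30749 = 79·389 + 18
83: 30749 = 83·370 + 39
89: 30749 = 89·345 + 44
97: 30749 = 97·317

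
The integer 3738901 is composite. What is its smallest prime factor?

83

3738901 is odd.
Digit sum 31, not divisible by 3.
Ends in 1: not divisible by 5.
7: 3738901 = 7·534128 + 5
11: 3738901 = 11·339900 + 1
13: 3738901 = 13·287607 + 10
17: 3738901 = 17·219935 + 6
19: 3738901 = 19·196784 + 5
23: 3738901 = 23·162560 + 21
29: 3738901 = 29·128927 + 18
31: 3738901 = 31·120609 + 22
37: 3738901 = 37·101051 + 14
41: 3738901 = 41·91192 + 29
43: 3738901 = 43·86951 + 8
47: 3738901 = 47·79551 + 4
53: 3738901 = 53·70545 + 16
59: 3738901 = 59·63371 + 12
61: 3738901 = 61·61293 + 28
67: 3738901 = 67·55804 + 33
71: 3738901 = 71·52660 + 41
73: 3738901 = 73·51217 + 60
79: 3738901 = 79·47327 + 68
83: 3738901 = 83·45047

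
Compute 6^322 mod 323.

6^1 ≡ 6 (mod 323)
6^2 ≡ 6^2 = 36 ≡ 36 (mod 323)
6^4 ≡ 36^2 = 1296 ≡ 4 (mod 323)
6^8 ≡ 4^2 = 16 ≡ 16 (mod 323)
6^16 ≡ 16^2 = 256 ≡ 256 (mod 323)
6^32 ≡ 256^2 = 65536 ≡ 290 (mod 323)
6^64 ≡ 290^2 = 84100 ≡ 120 (mod 323)
6^128 ≡ 120^2 = 14400 ≡ 188 (mod 323)
6^256 ≡ 188^2 = 35344 ≡ 137 (mod 323)
322 = 256 + 64 + 2 in binary powers of 2.
So 6^322 ≡ 137 · 120 · 36 ≡ 104 (mod 323).
Since 104 ≠ 1, base 6 is a Fermat witness: 323 is composite.

104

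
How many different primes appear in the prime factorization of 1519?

1519 = 7^2 · 31
1519 = 7^2 · 31, which has 2 distinct prime factors.

2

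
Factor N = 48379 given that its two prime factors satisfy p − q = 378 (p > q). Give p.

479

Since p = q + 378, we have 48379 = q(q + 378), so q² + 378q − 48379 = 0.
Discriminant: 378² + 4·48379 = 142884 + 193516 = 336400; √336400 = 580.
q = (−378 + 580)/2 = 101, and p = q + 378 = 479.
Check: 101 · 479 = 48379.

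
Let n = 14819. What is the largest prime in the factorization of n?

73

14819 = 7 · 2117
2117 = 29 · 73
73 is prime.
So 14819 = 7 · 29 · 73; the largest prime factor is 73.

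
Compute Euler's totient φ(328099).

Factor: 328099 = 59 · 67 · 83.
φ(328099) = (59−1) · (67−1) · (83−1) = 58 · 66 · 82 = 313896.

313896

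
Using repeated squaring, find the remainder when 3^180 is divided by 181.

1

3^1 ≡ 3 (mod 181)
3^2 ≡ 3^2 = 9 ≡ 9 (mod 181)
3^4 ≡ 9^2 = 81 ≡ 81 (mod 181)
3^8 ≡ 81^2 = 6561 ≡ 45 (mod 181)
3^16 ≡ 45^2 = 2025 ≡ 34 (mod 181)
3^32 ≡ 34^2 = 1156 ≡ 70 (mod 181)
3^64 ≡ 70^2 = 4900 ≡ 13 (mod 181)
3^128 ≡ 13^2 = 169 ≡ 169 (mod 181)
180 = 128 + 32 + 16 + 4 in binary powers of 2.
So 3^180 ≡ 169 · 70 · 34 · 81 ≡ 1 (mod 181).
Since the result is 1, base 3 gives no evidence that 181 is composite.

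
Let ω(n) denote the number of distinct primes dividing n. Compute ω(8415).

8415 = 3^2 · 935
935 = 5 · 187
187 = 11 · 17
8415 = 3^2 · 5 · 11 · 17, which has 4 distinct prime factors.

4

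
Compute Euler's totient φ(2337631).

Factor: 2337631 = 113 · 137 · 151.
φ(2337631) = (113−1) · (137−1) · (151−1) = 112 · 136 · 150 = 2284800.

2284800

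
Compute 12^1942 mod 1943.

12^1 ≡ 12 (mod 1943)
12^2 ≡ 12^2 = 144 ≡ 144 (mod 1943)
12^4 ≡ 144^2 = 20736 ≡ 1306 (mod 1943)
12^8 ≡ 1306^2 = 1705636 ≡ 1625 (mod 1943)
12^16 ≡ 1625^2 = 2640625 ≡ 88 (mod 1943)
12^32 ≡ 88^2 = 7744 ≡ 1915 (mod 1943)
12^64 ≡ 1915^2 = 3667225 ≡ 784 (mod 1943)
12^128 ≡ 784^2 = 614656 ≡ 668 (mod 1943)
12^256 ≡ 668^2 = 446224 ≡ 1277 (mod 1943)
12^512 ≡ 1277^2 = 1630729 ≡ 552 (mod 1943)
12^1024 ≡ 552^2 = 304704 ≡ 1596 (mod 1943)
1942 = 1024 + 512 + 256 + 128 + 16 + 4 + 2 in binary powers of 2.
So 12^1942 ≡ 1596 · 552 · 1277 · 668 · 88 · 1306 · 144 ≡ 927 (mod 1943).
Since 927 ≠ 1, base 12 is a Fermat witness: 1943 is composite.

927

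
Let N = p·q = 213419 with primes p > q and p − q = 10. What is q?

Since p = q + 10, we have 213419 = q(q + 10), so q² + 10q − 213419 = 0.
Discriminant: 10² + 4·213419 = 100 + 853676 = 853776; √853776 = 924.
q = (−10 + 924)/2 = 457, and p = q + 10 = 467.
Check: 457 · 467 = 213419.

457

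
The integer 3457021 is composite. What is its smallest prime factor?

3457021 is odd.
Digit sum 22, not divisible by 3.
Ends in 1: not divisible by 5.
7: 3457021 = 7·493860 + 1
11: 3457021 = 11·314274 + 7
13: 3457021 = 13·265924 + 9
17: 3457021 = 17·203354 + 3
19: 3457021 = 19·181948 + 9
23: 3457021 = 23·150305 + 6
29: 3457021 = 29·119207 + 18
31: 3457021 = 31·111516 + 25
37: 3457021 = 37·93433

37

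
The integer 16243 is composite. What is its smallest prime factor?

37

16243 is odd.
Digit sum 16, not divisible by 3.
Ends in 3: not divisible by 5.
7: 16243 = 7·2320 + 3
11: 16243 = 11·1476 + 7
13: 16243 = 13·1249 + 6
17: 16243 = 17·955 + 8
19: 16243 = 19·854 + 17
23: 16243 = 23·706 + 5
29: 16243 = 29·560 + 3
31: 16243 = 31·523 + 30
37: 16243 = 37·439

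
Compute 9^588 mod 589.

9^1 ≡ 9 (mod 589)
9^2 ≡ 9^2 = 81 ≡ 81 (mod 589)
9^4 ≡ 81^2 = 6561 ≡ 82 (mod 589)
9^8 ≡ 82^2 = 6724 ≡ 245 (mod 589)
9^16 ≡ 245^2 = 60025 ≡ 536 (mod 589)
9^32 ≡ 536^2 = 287296 ≡ 453 (mod 589)
9^64 ≡ 453^2 = 205209 ≡ 237 (mod 589)
9^128 ≡ 237^2 = 56169 ≡ 214 (mod 589)
9^256 ≡ 214^2 = 45796 ≡ 443 (mod 589)
9^512 ≡ 443^2 = 196249 ≡ 112 (mod 589)
588 = 512 + 64 + 8 + 4 in binary powers of 2.
So 9^588 ≡ 112 · 237 · 245 · 82 ≡ 140 (mod 589).
Since 140 ≠ 1, base 9 is a Fermat witness: 589 is composite.

140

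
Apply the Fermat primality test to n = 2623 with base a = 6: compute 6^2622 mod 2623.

6^1 ≡ 6 (mod 2623)
6^2 ≡ 6^2 = 36 ≡ 36 (mod 2623)
6^4 ≡ 36^2 = 1296 ≡ 1296 (mod 2623)
6^8 ≡ 1296^2 = 1679616 ≡ 896 (mod 2623)
6^16 ≡ 896^2 = 802816 ≡ 178 (mod 2623)
6^32 ≡ 178^2 = 31684 ≡ 208 (mod 2623)
6^64 ≡ 208^2 = 43264 ≡ 1296 (mod 2623)
6^128 ≡ 1296^2 = 1679616 ≡ 896 (mod 2623)
6^256 ≡ 896^2 = 802816 ≡ 178 (mod 2623)
6^512 ≡ 178^2 = 31684 ≡ 208 (mod 2623)
6^1024 ≡ 208^2 = 43264 ≡ 1296 (mod 2623)
6^2048 ≡ 1296^2 = 1679616 ≡ 896 (mod 2623)
2622 = 2048 + 512 + 32 + 16 + 8 + 4 + 2 in binary powers of 2.
So 6^2622 ≡ 896 · 208 · 208 · 178 · 896 · 1296 · 36 ≡ 2237 (mod 2623).
Since 2237 ≠ 1, base 6 is a Fermat witness: 2623 is composite.

2237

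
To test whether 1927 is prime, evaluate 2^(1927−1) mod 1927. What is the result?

1540

2^1 ≡ 2 (mod 1927)
2^2 ≡ 2^2 = 4 ≡ 4 (mod 1927)
2^4 ≡ 4^2 = 16 ≡ 16 (mod 1927)
2^8 ≡ 16^2 = 256 ≡ 256 (mod 1927)
2^16 ≡ 256^2 = 65536 ≡ 18 (mod 1927)
2^32 ≡ 18^2 = 324 ≡ 324 (mod 1927)
2^64 ≡ 324^2 = 104976 ≡ 918 (mod 1927)
2^128 ≡ 918^2 = 842724 ≡ 625 (mod 1927)
2^256 ≡ 625^2 = 390625 ≡ 1371 (mod 1927)
2^512 ≡ 1371^2 = 1879641 ≡ 816 (mod 1927)
2^1024 ≡ 816^2 = 665856 ≡ 1041 (mod 1927)
1926 = 1024 + 512 + 256 + 128 + 4 + 2 in binary powers of 2.
So 2^1926 ≡ 1041 · 816 · 1371 · 625 · 16 · 4 ≡ 1540 (mod 1927).
Since 1540 ≠ 1, base 2 is a Fermat witness: 1927 is composite.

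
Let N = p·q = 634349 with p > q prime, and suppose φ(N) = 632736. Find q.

677

φ(n) = (p−1)(q−1) = n − (p+q) + 1, so p + q = 634349 − 632736 + 1 = 1614.
p and q are the roots of t² − 1614t + 634349 = 0.
Discriminant: 1614² − 4·634349 = 2604996 − 2537396 = 67600; √67600 = 260.
q = (1614 − 260)/2 = 677, p = (1614 + 260)/2 = 937.
Check: 677 · 937 = 634349.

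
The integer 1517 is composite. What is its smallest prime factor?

37

1517 is odd.
Digit sum 14, not divisible by 3.
Ends in 7: not divisible by 5.
7: 1517 = 7·216 + 5
11: 1517 = 11·137 + 10
13: 1517 = 13·116 + 9
17: 1517 = 17·89 + 4
19: 1517 = 19·79 + 16
23: 1517 = 23·65 + 22
29: 1517 = 29·52 + 9
31: 1517 = 31·48 + 29
37: 1517 = 37·41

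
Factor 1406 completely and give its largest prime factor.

1406 = 2 · 703
703 = 19 · 37
37 is prime.
So 1406 = 2 · 19 · 37; the largest prime factor is 37.

37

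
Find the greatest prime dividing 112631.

112631 = 23 · 4897
4897 = 59 · 83
83 is prime.
So 112631 = 23 · 59 · 83; the largest prime factor is 83.

83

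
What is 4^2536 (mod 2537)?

4^1 ≡ 4 (mod 2537)
4^2 ≡ 4^2 = 16 ≡ 16 (mod 2537)
4^4 ≡ 16^2 = 256 ≡ 256 (mod 2537)
4^8 ≡ 256^2 = 65536 ≡ 2111 (mod 2537)
4^16 ≡ 2111^2 = 4456321 ≡ 1349 (mod 2537)
4^32 ≡ 1349^2 = 1819801 ≡ 772 (mod 2537)
4^64 ≡ 772^2 = 595984 ≡ 2326 (mod 2537)
4^128 ≡ 2326^2 = 5410276 ≡ 1392 (mod 2537)
4^256 ≡ 1392^2 = 1937664 ≡ 1933 (mod 2537)
4^512 ≡ 1933^2 = 3736489 ≡ 2025 (mod 2537)
4^1024 ≡ 2025^2 = 4100625 ≡ 833 (mod 2537)
4^2048 ≡ 833^2 = 693889 ≡ 1288 (mod 2537)
2536 = 2048 + 256 + 128 + 64 + 32 + 8 in binary powers of 2.
So 4^2536 ≡ 1288 · 1933 · 1392 · 2326 · 772 · 2111 ≡ 317 (mod 2537).
Since 317 ≠ 1, base 4 is a Fermat witness: 2537 is composite.

317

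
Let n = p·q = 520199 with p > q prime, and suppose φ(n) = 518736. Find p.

φ(n) = (p−1)(q−1) = n − (p+q) + 1, so p + q = 520199 − 518736 + 1 = 1464.
p and q are the roots of t² − 1464t + 520199 = 0.
Discriminant: 1464² − 4·520199 = 2143296 − 2080796 = 62500; √62500 = 250.
q = (1464 − 250)/2 = 607, p = (1464 + 250)/2 = 857.
Check: 607 · 857 = 520199.

857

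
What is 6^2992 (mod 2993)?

6^1 ≡ 6 (mod 2993)
6^2 ≡ 6^2 = 36 ≡ 36 (mod 2993)
6^4 ≡ 36^2 = 1296 ≡ 1296 (mod 2993)
6^8 ≡ 1296^2 = 1679616 ≡ 543 (mod 2993)
6^16 ≡ 543^2 = 294849 ≡ 1535 (mod 2993)
6^32 ≡ 1535^2 = 2356225 ≡ 734 (mod 2993)
6^64 ≡ 734^2 = 538756 ≡ 16 (mod 2993)
6^128 ≡ 16^2 = 256 ≡ 256 (mod 2993)
6^256 ≡ 256^2 = 65536 ≡ 2683 (mod 2993)
6^512 ≡ 2683^2 = 7198489 ≡ 324 (mod 2993)
6^1024 ≡ 324^2 = 104976 ≡ 221 (mod 2993)
6^2048 ≡ 221^2 = 48841 ≡ 953 (mod 2993)
2992 = 2048 + 512 + 256 + 128 + 32 + 16 in binary powers of 2.
So 6^2992 ≡ 953 · 324 · 2683 · 256 · 734 · 1535 ≡ 201 (mod 2993).
Since 201 ≠ 1, base 6 is a Fermat witness: 2993 is composite.

201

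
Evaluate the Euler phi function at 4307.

4176

Factor: 4307 = 59 · 73.
φ(4307) = (59−1) · (73−1) = 58 · 72 = 4176.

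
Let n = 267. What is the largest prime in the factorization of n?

267 = 3 · 89
89 is prime.
So 267 = 3 · 89; the largest prime factor is 89.

89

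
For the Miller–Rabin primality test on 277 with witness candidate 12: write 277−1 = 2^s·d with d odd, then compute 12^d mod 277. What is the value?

276

277 − 1 = 276 = 2^2 · 69, so d = 69.
12^1 ≡ 12 (mod 277)
12^2 ≡ 12^2 = 144 ≡ 144 (mod 277)
12^4 ≡ 144^2 = 20736 ≡ 238 (mod 277)
12^8 ≡ 238^2 = 56644 ≡ 136 (mod 277)
12^16 ≡ 136^2 = 18496 ≡ 214 (mod 277)
12^32 ≡ 214^2 = 45796 ≡ 91 (mod 277)
12^64 ≡ 91^2 = 8281 ≡ 248 (mod 277)
69 = 64 + 4 + 1 in binary powers of 2.
So 12^69 ≡ 248 · 238 · 12 ≡ 276 (mod 277).
Since 12^d ≡ 276 (mod 277), base 12 does not prove 277 composite.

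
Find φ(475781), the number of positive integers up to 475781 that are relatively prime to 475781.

454480

Factor: 475781 = 47 · 53 · 191.
φ(475781) = (47−1) · (53−1) · (191−1) = 46 · 52 · 190 = 454480.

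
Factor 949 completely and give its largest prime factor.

949 = 13 · 73
73 is prime.
So 949 = 13 · 73; the largest prime factor is 73.

73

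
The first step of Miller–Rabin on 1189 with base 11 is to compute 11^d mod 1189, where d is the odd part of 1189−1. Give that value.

438

1189 − 1 = 1188 = 2^2 · 297, so d = 297.
11^1 ≡ 11 (mod 1189)
11^2 ≡ 11^2 = 121 ≡ 121 (mod 1189)
11^4 ≡ 121^2 = 14641 ≡ 373 (mod 1189)
11^8 ≡ 373^2 = 139129 ≡ 16 (mod 1189)
11^16 ≡ 16^2 = 256 ≡ 256 (mod 1189)
11^32 ≡ 256^2 = 65536 ≡ 141 (mod 1189)
11^64 ≡ 141^2 = 19881 ≡ 857 (mod 1189)
11^128 ≡ 857^2 = 734449 ≡ 836 (mod 1189)
11^256 ≡ 836^2 = 698896 ≡ 953 (mod 1189)
297 = 256 + 32 + 8 + 1 in binary powers of 2.
So 11^297 ≡ 953 · 141 · 16 · 11 ≡ 438 (mod 1189).
Squaring chain: 438 → 415; never reaches −1, so base 11 is a Miller–Rabin witness that 1189 is composite.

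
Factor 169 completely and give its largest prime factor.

169 = 13 · 13
13 = 13 · 1
So 169 = 13^2; the largest prime factor is 13.

13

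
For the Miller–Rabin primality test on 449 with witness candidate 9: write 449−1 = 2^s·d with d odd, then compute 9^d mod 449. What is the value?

221

449 − 1 = 448 = 2^6 · 7, so d = 7.
9^1 ≡ 9 (mod 449)
9^2 ≡ 9^2 = 81 ≡ 81 (mod 449)
9^4 ≡ 81^2 = 6561 ≡ 275 (mod 449)
7 = 4 + 2 + 1 in binary powers of 2.
So 9^7 ≡ 275 · 81 · 9 ≡ 221 (mod 449).
Squaring chain: 221 → 349 → 122 → 67 → 448 → 1; reaches −1, so base 9 does not prove 449 composite.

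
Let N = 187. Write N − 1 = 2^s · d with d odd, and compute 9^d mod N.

25

187 − 1 = 186 = 2^1 · 93, so d = 93.
9^1 ≡ 9 (mod 187)
9^2 ≡ 9^2 = 81 ≡ 81 (mod 187)
9^4 ≡ 81^2 = 6561 ≡ 16 (mod 187)
9^8 ≡ 16^2 = 256 ≡ 69 (mod 187)
9^16 ≡ 69^2 = 4761 ≡ 86 (mod 187)
9^32 ≡ 86^2 = 7396 ≡ 103 (mod 187)
9^64 ≡ 103^2 = 10609 ≡ 137 (mod 187)
93 = 64 + 16 + 8 + 4 + 1 in binary powers of 2.
So 9^93 ≡ 137 · 86 · 69 · 16 · 9 ≡ 25 (mod 187).
Squaring chain: 25; never reaches −1, so base 9 is a Miller–Rabin witness that 187 is composite.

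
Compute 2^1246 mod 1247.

173

2^1 ≡ 2 (mod 1247)
2^2 ≡ 2^2 = 4 ≡ 4 (mod 1247)
2^4 ≡ 4^2 = 16 ≡ 16 (mod 1247)
2^8 ≡ 16^2 = 256 ≡ 256 (mod 1247)
2^16 ≡ 256^2 = 65536 ≡ 692 (mod 1247)
2^32 ≡ 692^2 = 478864 ≡ 16 (mod 1247)
2^64 ≡ 16^2 = 256 ≡ 256 (mod 1247)
2^128 ≡ 256^2 = 65536 ≡ 692 (mod 1247)
2^256 ≡ 692^2 = 478864 ≡ 16 (mod 1247)
2^512 ≡ 16^2 = 256 ≡ 256 (mod 1247)
2^1024 ≡ 256^2 = 65536 ≡ 692 (mod 1247)
1246 = 1024 + 128 + 64 + 16 + 8 + 4 + 2 in binary powers of 2.
So 2^1246 ≡ 692 · 692 · 256 · 692 · 256 · 16 · 4 ≡ 173 (mod 1247).
Since 173 ≠ 1, base 2 is a Fermat witness: 1247 is composite.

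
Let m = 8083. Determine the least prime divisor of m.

59

8083 is odd.
Digit sum 19, not divisible by 3.
Ends in 3: not divisible by 5.
7: 8083 = 7·1154 + 5
11: 8083 = 11·734 + 9
13: 8083 = 13·621 + 10
17: 8083 = 17·475 + 8
19: 8083 = 19·425 + 8
23: 8083 = 23·351 + 10
29: 8083 = 29·278 + 21
31: 8083 = 31·260 + 23
37: 8083 = 37·218 + 17
41: 8083 = 41·197 + 6
43: 8083 = 43·187 + 42
47: 8083 = 47·171 + 46
53: 8083 = 53·152 + 27
59: 8083 = 59·137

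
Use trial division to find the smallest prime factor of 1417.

13

1417 is odd.
Digit sum 13, not divisible by 3.
Ends in 7: not divisible by 5.
7: 1417 = 7·202 + 3
11: 1417 = 11·128 + 9
13: 1417 = 13·109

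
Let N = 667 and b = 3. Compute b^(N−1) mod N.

660

3^1 ≡ 3 (mod 667)
3^2 ≡ 3^2 = 9 ≡ 9 (mod 667)
3^4 ≡ 9^2 = 81 ≡ 81 (mod 667)
3^8 ≡ 81^2 = 6561 ≡ 558 (mod 667)
3^16 ≡ 558^2 = 311364 ≡ 542 (mod 667)
3^32 ≡ 542^2 = 293764 ≡ 284 (mod 667)
3^64 ≡ 284^2 = 80656 ≡ 616 (mod 667)
3^128 ≡ 616^2 = 379456 ≡ 600 (mod 667)
3^256 ≡ 600^2 = 360000 ≡ 487 (mod 667)
3^512 ≡ 487^2 = 237169 ≡ 384 (mod 667)
666 = 512 + 128 + 16 + 8 + 2 in binary powers of 2.
So 3^666 ≡ 384 · 600 · 542 · 558 · 9 ≡ 660 (mod 667).
Since 660 ≠ 1, base 3 is a Fermat witness: 667 is composite.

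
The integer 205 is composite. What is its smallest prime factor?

205 is odd.
Digit sum 7, not divisible by 3.
Ends in 5: divisible by 5.

5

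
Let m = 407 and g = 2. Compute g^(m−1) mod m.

2^1 ≡ 2 (mod 407)
2^2 ≡ 2^2 = 4 ≡ 4 (mod 407)
2^4 ≡ 4^2 = 16 ≡ 16 (mod 407)
2^8 ≡ 16^2 = 256 ≡ 256 (mod 407)
2^16 ≡ 256^2 = 65536 ≡ 9 (mod 407)
2^32 ≡ 9^2 = 81 ≡ 81 (mod 407)
2^64 ≡ 81^2 = 6561 ≡ 49 (mod 407)
2^128 ≡ 49^2 = 2401 ≡ 366 (mod 407)
2^256 ≡ 366^2 = 133956 ≡ 53 (mod 407)
406 = 256 + 128 + 16 + 4 + 2 in binary powers of 2.
So 2^406 ≡ 53 · 366 · 9 · 16 · 4 ≡ 284 (mod 407).
Since 284 ≠ 1, base 2 is a Fermat witness: 407 is composite.

284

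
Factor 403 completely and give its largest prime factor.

31

403 = 13 · 31
31 is prime.
So 403 = 13 · 31; the largest prime factor is 31.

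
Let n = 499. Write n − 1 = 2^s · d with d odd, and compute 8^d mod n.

498

499 − 1 = 498 = 2^1 · 249, so d = 249.
8^1 ≡ 8 (mod 499)
8^2 ≡ 8^2 = 64 ≡ 64 (mod 499)
8^4 ≡ 64^2 = 4096 ≡ 104 (mod 499)
8^8 ≡ 104^2 = 10816 ≡ 337 (mod 499)
8^16 ≡ 337^2 = 113569 ≡ 296 (mod 499)
8^32 ≡ 296^2 = 87616 ≡ 291 (mod 499)
8^64 ≡ 291^2 = 84681 ≡ 350 (mod 499)
8^128 ≡ 350^2 = 122500 ≡ 245 (mod 499)
249 = 128 + 64 + 32 + 16 + 8 + 1 in binary powers of 2.
So 8^249 ≡ 245 · 350 · 291 · 296 · 337 · 8 ≡ 498 (mod 499).
Since 8^d ≡ 498 (mod 499), base 8 does not prove 499 composite.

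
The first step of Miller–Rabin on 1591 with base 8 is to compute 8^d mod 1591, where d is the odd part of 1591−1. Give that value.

1591 − 1 = 1590 = 2^1 · 795, so d = 795.
8^1 ≡ 8 (mod 1591)
8^2 ≡ 8^2 = 64 ≡ 64 (mod 1591)
8^4 ≡ 64^2 = 4096 ≡ 914 (mod 1591)
8^8 ≡ 914^2 = 835396 ≡ 121 (mod 1591)
8^16 ≡ 121^2 = 14641 ≡ 322 (mod 1591)
8^32 ≡ 322^2 = 103684 ≡ 269 (mod 1591)
8^64 ≡ 269^2 = 72361 ≡ 766 (mod 1591)
8^128 ≡ 766^2 = 586756 ≡ 1268 (mod 1591)
8^256 ≡ 1268^2 = 1607824 ≡ 914 (mod 1591)
8^512 ≡ 914^2 = 835396 ≡ 121 (mod 1591)
795 = 512 + 256 + 16 + 8 + 2 + 1 in binary powers of 2.
So 8^795 ≡ 121 · 914 · 322 · 121 · 64 · 8 ≡ 290 (mod 1591).
Squaring chain: 290; never reaches −1, so base 8 is a Miller–Rabin witness that 1591 is composite.

290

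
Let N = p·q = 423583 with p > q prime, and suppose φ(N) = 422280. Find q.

φ(n) = (p−1)(q−1) = n − (p+q) + 1, so p + q = 423583 − 422280 + 1 = 1304.
p and q are the roots of t² − 1304t + 423583 = 0.
Discriminant: 1304² − 4·423583 = 1700416 − 1694332 = 6084; √6084 = 78.
q = (1304 − 78)/2 = 613, p = (1304 + 78)/2 = 691.
Check: 613 · 691 = 423583.

613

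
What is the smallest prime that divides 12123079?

12123079 is odd.
Digit sum 25, not divisible by 3.
Ends in 9: not divisible by 5.
7: 12123079 = 7·1731868 + 3
11: 12123079 = 11·1102098 + 1
13: 12123079 = 13·932544 + 7
17: 12123079 = 17·713122 + 5
19: 12123079 = 19·638056 + 15
23: 12123079 = 23·527090 + 9
29: 12123079 = 29·418037 + 6
31: 12123079 = 31·391067 + 2
37: 12123079 = 37·327650 + 29
41: 12123079 = 41·295684 + 35
43: 12123079 = 43·281932 + 3
47: 12123079 = 47·257937 + 40
53: 12123079 = 53·228737 + 18
59: 12123079 = 59·205475 + 54
61: 12123079 = 61·198739

61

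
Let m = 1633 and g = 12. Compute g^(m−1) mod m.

841

12^1 ≡ 12 (mod 1633)
12^2 ≡ 12^2 = 144 ≡ 144 (mod 1633)
12^4 ≡ 144^2 = 20736 ≡ 1140 (mod 1633)
12^8 ≡ 1140^2 = 1299600 ≡ 1365 (mod 1633)
12^16 ≡ 1365^2 = 1863225 ≡ 1605 (mod 1633)
12^32 ≡ 1605^2 = 2576025 ≡ 784 (mod 1633)
12^64 ≡ 784^2 = 614656 ≡ 648 (mod 1633)
12^128 ≡ 648^2 = 419904 ≡ 223 (mod 1633)
12^256 ≡ 223^2 = 49729 ≡ 739 (mod 1633)
12^512 ≡ 739^2 = 546121 ≡ 699 (mod 1633)
12^1024 ≡ 699^2 = 488601 ≡ 334 (mod 1633)
1632 = 1024 + 512 + 64 + 32 in binary powers of 2.
So 12^1632 ≡ 334 · 699 · 648 · 784 ≡ 841 (mod 1633).
Since 841 ≠ 1, base 12 is a Fermat witness: 1633 is composite.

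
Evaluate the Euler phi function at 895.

712

Factor: 895 = 5 · 179.
φ(895) = (5−1) · (179−1) = 4 · 178 = 712.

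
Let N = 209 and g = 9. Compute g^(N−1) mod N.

9^1 ≡ 9 (mod 209)
9^2 ≡ 9^2 = 81 ≡ 81 (mod 209)
9^4 ≡ 81^2 = 6561 ≡ 82 (mod 209)
9^8 ≡ 82^2 = 6724 ≡ 36 (mod 209)
9^16 ≡ 36^2 = 1296 ≡ 42 (mod 209)
9^32 ≡ 42^2 = 1764 ≡ 92 (mod 209)
9^64 ≡ 92^2 = 8464 ≡ 104 (mod 209)
9^128 ≡ 104^2 = 10816 ≡ 157 (mod 209)
208 = 128 + 64 + 16 in binary powers of 2.
So 9^208 ≡ 157 · 104 · 42 ≡ 47 (mod 209).
Since 47 ≠ 1, base 9 is a Fermat witness: 209 is composite.

47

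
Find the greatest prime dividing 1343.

79

1343 = 17 · 79
79 is prime.
So 1343 = 17 · 79; the largest prime factor is 79.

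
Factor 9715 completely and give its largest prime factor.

9715 = 5 · 1943
1943 = 29 · 67
67 is prime.
So 9715 = 5 · 29 · 67; the largest prime factor is 67.

67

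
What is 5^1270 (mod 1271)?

532

5^1 ≡ 5 (mod 1271)
5^2 ≡ 5^2 = 25 ≡ 25 (mod 1271)
5^4 ≡ 25^2 = 625 ≡ 625 (mod 1271)
5^8 ≡ 625^2 = 390625 ≡ 428 (mod 1271)
5^16 ≡ 428^2 = 183184 ≡ 160 (mod 1271)
5^32 ≡ 160^2 = 25600 ≡ 180 (mod 1271)
5^64 ≡ 180^2 = 32400 ≡ 625 (mod 1271)
5^128 ≡ 625^2 = 390625 ≡ 428 (mod 1271)
5^256 ≡ 428^2 = 183184 ≡ 160 (mod 1271)
5^512 ≡ 160^2 = 25600 ≡ 180 (mod 1271)
5^1024 ≡ 180^2 = 32400 ≡ 625 (mod 1271)
1270 = 1024 + 128 + 64 + 32 + 16 + 4 + 2 in binary powers of 2.
So 5^1270 ≡ 625 · 428 · 625 · 180 · 160 · 625 · 25 ≡ 532 (mod 1271).
Since 532 ≠ 1, base 5 is a Fermat witness: 1271 is composite.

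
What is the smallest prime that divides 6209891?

6209891 is odd.
Digit sum 35, not divisible by 3.
Ends in 1: not divisible by 5.
7: 6209891 = 7·887127 + 2
11: 6209891 = 11·564535 + 6
13: 6209891 = 13·477683 + 12
17: 6209891 = 17·365287 + 12
19: 6209891 = 19·326836 + 7
23: 6209891 = 23·269995 + 6
29: 6209891 = 29·214134 + 5
31: 6209891 = 31·200319 + 2
37: 6209891 = 37·167834 + 33
41: 6209891 = 41·151460 + 31
43: 6209891 = 43·144416 + 3
47: 6209891 = 47·132125 + 16
53: 6209891 = 53·117167 + 40
59: 6209891 = 59·105252 + 23
61: 6209891 = 61·101801 + 30
67: 6209891 = 67·92684 + 63
71: 6209891 = 71·87463 + 18
73: 6209891 = 73·85067

73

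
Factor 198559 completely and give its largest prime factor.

97

198559 = 23 · 8633
8633 = 89 · 97
97 is prime.
So 198559 = 23 · 89 · 97; the largest prime factor is 97.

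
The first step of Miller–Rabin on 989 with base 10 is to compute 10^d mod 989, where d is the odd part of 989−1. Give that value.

989 − 1 = 988 = 2^2 · 247, so d = 247.
10^1 ≡ 10 (mod 989)
10^2 ≡ 10^2 = 100 ≡ 100 (mod 989)
10^4 ≡ 100^2 = 10000 ≡ 110 (mod 989)
10^8 ≡ 110^2 = 12100 ≡ 232 (mod 989)
10^16 ≡ 232^2 = 53824 ≡ 418 (mod 989)
10^32 ≡ 418^2 = 174724 ≡ 660 (mod 989)
10^64 ≡ 660^2 = 435600 ≡ 440 (mod 989)
10^128 ≡ 440^2 = 193600 ≡ 745 (mod 989)
247 = 128 + 64 + 32 + 16 + 4 + 2 + 1 in binary powers of 2.
So 10^247 ≡ 745 · 440 · 660 · 418 · 110 · 100 · 10 ≡ 203 (mod 989).
Squaring chain: 203 → 660; never reaches −1, so base 10 is a Miller–Rabin witness that 989 is composite.

203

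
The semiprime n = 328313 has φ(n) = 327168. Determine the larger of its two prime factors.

577

φ(n) = (p−1)(q−1) = n − (p+q) + 1, so p + q = 328313 − 327168 + 1 = 1146.
p and q are the roots of t² − 1146t + 328313 = 0.
Discriminant: 1146² − 4·328313 = 1313316 − 1313252 = 64; √64 = 8.
q = (1146 − 8)/2 = 569, p = (1146 + 8)/2 = 577.
Check: 569 · 577 = 328313.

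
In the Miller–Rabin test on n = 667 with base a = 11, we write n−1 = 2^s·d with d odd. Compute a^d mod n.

135

667 − 1 = 666 = 2^1 · 333, so d = 333.
11^1 ≡ 11 (mod 667)
11^2 ≡ 11^2 = 121 ≡ 121 (mod 667)
11^4 ≡ 121^2 = 14641 ≡ 634 (mod 667)
11^8 ≡ 634^2 = 401956 ≡ 422 (mod 667)
11^16 ≡ 422^2 = 178084 ≡ 662 (mod 667)
11^32 ≡ 662^2 = 438244 ≡ 25 (mod 667)
11^64 ≡ 25^2 = 625 ≡ 625 (mod 667)
11^128 ≡ 625^2 = 390625 ≡ 430 (mod 667)
11^256 ≡ 430^2 = 184900 ≡ 141 (mod 667)
333 = 256 + 64 + 8 + 4 + 1 in binary powers of 2.
So 11^333 ≡ 141 · 625 · 422 · 634 · 11 ≡ 135 (mod 667).
Squaring chain: 135; never reaches −1, so base 11 is a Miller–Rabin witness that 667 is composite.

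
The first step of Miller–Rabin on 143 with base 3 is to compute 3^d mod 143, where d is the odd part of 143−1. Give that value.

143 − 1 = 142 = 2^1 · 71, so d = 71.
3^1 ≡ 3 (mod 143)
3^2 ≡ 3^2 = 9 ≡ 9 (mod 143)
3^4 ≡ 9^2 = 81 ≡ 81 (mod 143)
3^8 ≡ 81^2 = 6561 ≡ 126 (mod 143)
3^16 ≡ 126^2 = 15876 ≡ 3 (mod 143)
3^32 ≡ 3^2 = 9 ≡ 9 (mod 143)
3^64 ≡ 9^2 = 81 ≡ 81 (mod 143)
71 = 64 + 4 + 2 + 1 in binary powers of 2.
So 3^71 ≡ 81 · 81 · 9 · 3 ≡ 113 (mod 143).
Squaring chain: 113; never reaches −1, so base 3 is a Miller–Rabin witness that 143 is composite.

113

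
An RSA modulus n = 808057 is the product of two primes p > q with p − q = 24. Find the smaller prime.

Since p = q + 24, we have 808057 = q(q + 24), so q² + 24q − 808057 = 0.
Discriminant: 24² + 4·808057 = 576 + 3232228 = 3232804; √3232804 = 1798.
q = (−24 + 1798)/2 = 887, and p = q + 24 = 911.
Check: 887 · 911 = 808057.

887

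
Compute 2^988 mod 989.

2^1 ≡ 2 (mod 989)
2^2 ≡ 2^2 = 4 ≡ 4 (mod 989)
2^4 ≡ 4^2 = 16 ≡ 16 (mod 989)
2^8 ≡ 16^2 = 256 ≡ 256 (mod 989)
2^16 ≡ 256^2 = 65536 ≡ 262 (mod 989)
2^32 ≡ 262^2 = 68644 ≡ 403 (mod 989)
2^64 ≡ 403^2 = 162409 ≡ 213 (mod 989)
2^128 ≡ 213^2 = 45369 ≡ 864 (mod 989)
2^256 ≡ 864^2 = 746496 ≡ 790 (mod 989)
2^512 ≡ 790^2 = 624100 ≡ 41 (mod 989)
988 = 512 + 256 + 128 + 64 + 16 + 8 + 4 in binary powers of 2.
So 2^988 ≡ 41 · 790 · 864 · 213 · 262 · 256 · 16 ≡ 213 (mod 989).
Since 213 ≠ 1, base 2 is a Fermat witness: 989 is composite.

213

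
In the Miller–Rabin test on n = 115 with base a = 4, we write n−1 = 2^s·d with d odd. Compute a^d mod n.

39

115 − 1 = 114 = 2^1 · 57, so d = 57.
4^1 ≡ 4 (mod 115)
4^2 ≡ 4^2 = 16 ≡ 16 (mod 115)
4^4 ≡ 16^2 = 256 ≡ 26 (mod 115)
4^8 ≡ 26^2 = 676 ≡ 101 (mod 115)
4^16 ≡ 101^2 = 10201 ≡ 81 (mod 115)
4^32 ≡ 81^2 = 6561 ≡ 6 (mod 115)
57 = 32 + 16 + 8 + 1 in binary powers of 2.
So 4^57 ≡ 6 · 81 · 101 · 4 ≡ 39 (mod 115).
Squaring chain: 39; never reaches −1, so base 4 is a Miller–Rabin witness that 115 is composite.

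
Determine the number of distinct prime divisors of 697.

2

697 = 17 · 41
697 = 17 · 41, which has 2 distinct prime factors.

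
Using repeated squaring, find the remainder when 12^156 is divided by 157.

1

12^1 ≡ 12 (mod 157)
12^2 ≡ 12^2 = 144 ≡ 144 (mod 157)
12^4 ≡ 144^2 = 20736 ≡ 12 (mod 157)
12^8 ≡ 12^2 = 144 ≡ 144 (mod 157)
12^16 ≡ 144^2 = 20736 ≡ 12 (mod 157)
12^32 ≡ 12^2 = 144 ≡ 144 (mod 157)
12^64 ≡ 144^2 = 20736 ≡ 12 (mod 157)
12^128 ≡ 12^2 = 144 ≡ 144 (mod 157)
156 = 128 + 16 + 8 + 4 in binary powers of 2.
So 12^156 ≡ 144 · 12 · 144 · 12 ≡ 1 (mod 157).
Since the result is 1, base 12 gives no evidence that 157 is composite.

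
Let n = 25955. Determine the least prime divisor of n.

5

25955 is odd.
Digit sum 26, not divisible by 3.
Ends in 5: divisible by 5.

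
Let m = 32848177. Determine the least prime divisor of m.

97

32848177 is odd.
Digit sum 40, not divisible by 3.
Ends in 7: not divisible by 5.
7: 32848177 = 7·4692596 + 5
11: 32848177 = 11·2986197 + 10
13: 32848177 = 13·2526782 + 11
17: 32848177 = 17·1932245 + 12
19: 32848177 = 19·1728851 + 8
23: 32848177 = 23·1428181 + 14
29: 32848177 = 29·1132695 + 22
31: 32848177 = 31·1059618 + 19
37: 32848177 = 37·887788 + 21
41: 32848177 = 41·801175 + 2
43: 32848177 = 43·763911 + 4
47: 32848177 = 47·698897 + 18
53: 32848177 = 53·619776 + 49
59: 32848177 = 59·556748 + 45
61: 32848177 = 61·538494 + 43
67: 32848177 = 67·490271 + 20
71: 32848177 = 71·462650 + 27
73: 32848177 = 73·449975 + 2
79: 32848177 = 79·415799 + 56
83: 32848177 = 83·395761 + 14
89: 32848177 = 89·369080 + 57
97: 32848177 = 97·338641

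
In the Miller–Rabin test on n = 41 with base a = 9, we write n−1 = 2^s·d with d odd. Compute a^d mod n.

9

41 − 1 = 40 = 2^3 · 5, so d = 5.
9^1 ≡ 9 (mod 41)
9^2 ≡ 9^2 = 81 ≡ 40 (mod 41)
9^4 ≡ 40^2 = 1600 ≡ 1 (mod 41)
5 = 4 + 1 in binary powers of 2.
So 9^5 ≡ 1 · 9 ≡ 9 (mod 41).
Squaring chain: 9 → 40 → 1; reaches −1, so base 9 does not prove 41 composite.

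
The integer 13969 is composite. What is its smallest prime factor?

61

13969 is odd.
Digit sum 28, not divisible by 3.
Ends in 9: not divisible by 5.
7: 13969 = 7·1995 + 4
11: 13969 = 11·1269 + 10
13: 13969 = 13·1074 + 7
17: 13969 = 17·821 + 12
19: 13969 = 19·735 + 4
23: 13969 = 23·607 + 8
29: 13969 = 29·481 + 20
31: 13969 = 31·450 + 19
37: 13969 = 37·377 + 20
41: 13969 = 41·340 + 29
43: 13969 = 43·324 + 37
47: 13969 = 47·297 + 10
53: 13969 = 53·263 + 30
59: 13969 = 59·236 + 45
61: 13969 = 61·229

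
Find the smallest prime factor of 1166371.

53

1166371 is odd.
Digit sum 25, not divisible by 3.
Ends in 1: not divisible by 5.
7: 1166371 = 7·166624 + 3
11: 1166371 = 11·106033 + 8
13: 1166371 = 13·89720 + 11
17: 1166371 = 17·68610 + 1
19: 1166371 = 19·61387 + 18
23: 1166371 = 23·50711 + 18
29: 1166371 = 29·40219 + 20
31: 1166371 = 31·37624 + 27
37: 1166371 = 37·31523 + 20
41: 1166371 = 41·28448 + 3
43: 1166371 = 43·27124 + 39
47: 1166371 = 47·24816 + 19
53: 1166371 = 53·22007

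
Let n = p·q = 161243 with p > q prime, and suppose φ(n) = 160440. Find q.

φ(n) = (p−1)(q−1) = n − (p+q) + 1, so p + q = 161243 − 160440 + 1 = 804.
p and q are the roots of t² − 804t + 161243 = 0.
Discriminant: 804² − 4·161243 = 646416 − 644972 = 1444; √1444 = 38.
q = (804 − 38)/2 = 383, p = (804 + 38)/2 = 421.
Check: 383 · 421 = 161243.

383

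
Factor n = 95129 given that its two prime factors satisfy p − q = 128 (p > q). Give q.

251

Since p = q + 128, we have 95129 = q(q + 128), so q² + 128q − 95129 = 0.
Discriminant: 128² + 4·95129 = 16384 + 380516 = 396900; √396900 = 630.
q = (−128 + 630)/2 = 251, and p = q + 128 = 379.
Check: 251 · 379 = 95129.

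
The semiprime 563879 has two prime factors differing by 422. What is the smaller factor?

569

Since p = q + 422, we have 563879 = q(q + 422), so q² + 422q − 563879 = 0.
Discriminant: 422² + 4·563879 = 178084 + 2255516 = 2433600; √2433600 = 1560.
q = (−422 + 1560)/2 = 569, and p = q + 422 = 991.
Check: 569 · 991 = 563879.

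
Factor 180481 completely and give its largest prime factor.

180481 = 7 · 25783
25783 = 19 · 1357
1357 = 23 · 59
59 is prime.
So 180481 = 7 · 19 · 23 · 59; the largest prime factor is 59.

59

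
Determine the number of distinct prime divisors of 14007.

14007 = 3 · 4669
4669 = 7 · 667
667 = 23 · 29
14007 = 3 · 7 · 23 · 29, which has 4 distinct prime factors.

4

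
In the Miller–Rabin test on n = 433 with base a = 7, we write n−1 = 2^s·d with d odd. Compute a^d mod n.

265

433 − 1 = 432 = 2^4 · 27, so d = 27.
7^1 ≡ 7 (mod 433)
7^2 ≡ 7^2 = 49 ≡ 49 (mod 433)
7^4 ≡ 49^2 = 2401 ≡ 236 (mod 433)
7^8 ≡ 236^2 = 55696 ≡ 272 (mod 433)
7^16 ≡ 272^2 = 73984 ≡ 374 (mod 433)
27 = 16 + 8 + 2 + 1 in binary powers of 2.
So 7^27 ≡ 374 · 272 · 49 · 7 ≡ 265 (mod 433).
Squaring chain: 265 → 79 → 179 → 432; reaches −1, so base 7 does not prove 433 composite.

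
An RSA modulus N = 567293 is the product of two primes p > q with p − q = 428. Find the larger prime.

Since p = q + 428, we have 567293 = q(q + 428), so q² + 428q − 567293 = 0.
Discriminant: 428² + 4·567293 = 183184 + 2269172 = 2452356; √2452356 = 1566.
q = (−428 + 1566)/2 = 569, and p = q + 428 = 997.
Check: 569 · 997 = 567293.

997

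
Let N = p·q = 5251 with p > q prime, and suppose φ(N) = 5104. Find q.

59

φ(n) = (p−1)(q−1) = n − (p+q) + 1, so p + q = 5251 − 5104 + 1 = 148.
p and q are the roots of t² − 148t + 5251 = 0.
Discriminant: 148² − 4·5251 = 21904 − 21004 = 900; √900 = 30.
q = (148 − 30)/2 = 59, p = (148 + 30)/2 = 89.
Check: 59 · 89 = 5251.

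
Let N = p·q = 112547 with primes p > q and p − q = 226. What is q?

241

Since p = q + 226, we have 112547 = q(q + 226), so q² + 226q − 112547 = 0.
Discriminant: 226² + 4·112547 = 51076 + 450188 = 501264; √501264 = 708.
q = (−226 + 708)/2 = 241, and p = q + 226 = 467.
Check: 241 · 467 = 112547.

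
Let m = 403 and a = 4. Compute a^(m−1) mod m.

4^1 ≡ 4 (mod 403)
4^2 ≡ 4^2 = 16 ≡ 16 (mod 403)
4^4 ≡ 16^2 = 256 ≡ 256 (mod 403)
4^8 ≡ 256^2 = 65536 ≡ 250 (mod 403)
4^16 ≡ 250^2 = 62500 ≡ 35 (mod 403)
4^32 ≡ 35^2 = 1225 ≡ 16 (mod 403)
4^64 ≡ 16^2 = 256 ≡ 256 (mod 403)
4^128 ≡ 256^2 = 65536 ≡ 250 (mod 403)
4^256 ≡ 250^2 = 62500 ≡ 35 (mod 403)
402 = 256 + 128 + 16 + 2 in binary powers of 2.
So 4^402 ≡ 35 · 250 · 35 · 16 ≡ 326 (mod 403).
Since 326 ≠ 1, base 4 is a Fermat witness: 403 is composite.

326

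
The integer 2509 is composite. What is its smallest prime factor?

13

2509 is odd.
Digit sum 16, not divisible by 3.
Ends in 9: not divisible by 5.
7: 2509 = 7·358 + 3
11: 2509 = 11·228 + 1
13: 2509 = 13·193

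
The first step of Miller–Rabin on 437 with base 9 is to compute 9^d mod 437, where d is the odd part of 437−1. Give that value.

437 − 1 = 436 = 2^2 · 109, so d = 109.
9^1 ≡ 9 (mod 437)
9^2 ≡ 9^2 = 81 ≡ 81 (mod 437)
9^4 ≡ 81^2 = 6561 ≡ 6 (mod 437)
9^8 ≡ 6^2 = 36 ≡ 36 (mod 437)
9^16 ≡ 36^2 = 1296 ≡ 422 (mod 437)
9^32 ≡ 422^2 = 178084 ≡ 225 (mod 437)
9^64 ≡ 225^2 = 50625 ≡ 370 (mod 437)
109 = 64 + 32 + 8 + 4 + 1 in binary powers of 2.
So 9^109 ≡ 370 · 225 · 36 · 6 · 9 ≡ 294 (mod 437).
Squaring chain: 294 → 347; never reaches −1, so base 9 is a Miller–Rabin witness that 437 is composite.

294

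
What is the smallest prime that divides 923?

13

923 is odd.
Digit sum 14, not divisible by 3.
Ends in 3: not divisible by 5.
7: 923 = 7·131 + 6
11: 923 = 11·83 + 10
13: 923 = 13·71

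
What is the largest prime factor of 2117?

73

2117 = 29 · 73
73 is prime.
So 2117 = 29 · 73; the largest prime factor is 73.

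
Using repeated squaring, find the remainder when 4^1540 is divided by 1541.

967

4^1 ≡ 4 (mod 1541)
4^2 ≡ 4^2 = 16 ≡ 16 (mod 1541)
4^4 ≡ 16^2 = 256 ≡ 256 (mod 1541)
4^8 ≡ 256^2 = 65536 ≡ 814 (mod 1541)
4^16 ≡ 814^2 = 662596 ≡ 1507 (mod 1541)
4^32 ≡ 1507^2 = 2271049 ≡ 1156 (mod 1541)
4^64 ≡ 1156^2 = 1336336 ≡ 289 (mod 1541)
4^128 ≡ 289^2 = 83521 ≡ 307 (mod 1541)
4^256 ≡ 307^2 = 94249 ≡ 248 (mod 1541)
4^512 ≡ 248^2 = 61504 ≡ 1405 (mod 1541)
4^1024 ≡ 1405^2 = 1974025 ≡ 4 (mod 1541)
1540 = 1024 + 512 + 4 in binary powers of 2.
So 4^1540 ≡ 4 · 1405 · 256 ≡ 967 (mod 1541).
Since 967 ≠ 1, base 4 is a Fermat witness: 1541 is composite.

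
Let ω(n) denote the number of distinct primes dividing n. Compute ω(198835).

5

198835 = 5 · 39767
39767 = 7 · 5681
5681 = 13 · 437
437 = 19 · 23
198835 = 5 · 7 · 13 · 19 · 23, which has 5 distinct prime factors.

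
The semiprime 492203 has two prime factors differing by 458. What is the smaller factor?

509

Since p = q + 458, we have 492203 = q(q + 458), so q² + 458q − 492203 = 0.
Discriminant: 458² + 4·492203 = 209764 + 1968812 = 2178576; √2178576 = 1476.
q = (−458 + 1476)/2 = 509, and p = q + 458 = 967.
Check: 509 · 967 = 492203.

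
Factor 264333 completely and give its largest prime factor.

264333 = 3 · 88111
88111 = 17 · 5183
5183 = 71 · 73
73 is prime.
So 264333 = 3 · 17 · 71 · 73; the largest prime factor is 73.

73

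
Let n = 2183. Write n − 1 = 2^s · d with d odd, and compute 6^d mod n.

2183 − 1 = 2182 = 2^1 · 1091, so d = 1091.
6^1 ≡ 6 (mod 2183)
6^2 ≡ 6^2 = 36 ≡ 36 (mod 2183)
6^4 ≡ 36^2 = 1296 ≡ 1296 (mod 2183)
6^8 ≡ 1296^2 = 1679616 ≡ 889 (mod 2183)
6^16 ≡ 889^2 = 790321 ≡ 75 (mod 2183)
6^32 ≡ 75^2 = 5625 ≡ 1259 (mod 2183)
6^64 ≡ 1259^2 = 1585081 ≡ 223 (mod 2183)
6^128 ≡ 223^2 = 49729 ≡ 1703 (mod 2183)
6^256 ≡ 1703^2 = 2900209 ≡ 1185 (mod 2183)
6^512 ≡ 1185^2 = 1404225 ≡ 556 (mod 2183)
6^1024 ≡ 556^2 = 309136 ≡ 1333 (mod 2183)
1091 = 1024 + 64 + 2 + 1 in binary powers of 2.
So 6^1091 ≡ 1333 · 223 · 36 · 6 ≡ 1548 (mod 2183).
Squaring chain: 1548; never reaches −1, so base 6 is a Miller–Rabin witness that 2183 is composite.

1548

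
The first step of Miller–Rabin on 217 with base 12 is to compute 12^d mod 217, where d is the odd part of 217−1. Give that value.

27

217 − 1 = 216 = 2^3 · 27, so d = 27.
12^1 ≡ 12 (mod 217)
12^2 ≡ 12^2 = 144 ≡ 144 (mod 217)
12^4 ≡ 144^2 = 20736 ≡ 121 (mod 217)
12^8 ≡ 121^2 = 14641 ≡ 102 (mod 217)
12^16 ≡ 102^2 = 10404 ≡ 205 (mod 217)
27 = 16 + 8 + 2 + 1 in binary powers of 2.
So 12^27 ≡ 205 · 102 · 144 · 12 ≡ 27 (mod 217).
Squaring chain: 27 → 78 → 8; never reaches −1, so base 12 is a Miller–Rabin witness that 217 is composite.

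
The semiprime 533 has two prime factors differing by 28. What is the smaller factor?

13

Since p = q + 28, we have 533 = q(q + 28), so q² + 28q − 533 = 0.
Discriminant: 28² + 4·533 = 784 + 2132 = 2916; √2916 = 54.
q = (−28 + 54)/2 = 13, and p = q + 28 = 41.
Check: 13 · 41 = 533.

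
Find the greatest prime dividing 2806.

61

2806 = 2 · 1403
1403 = 23 · 61
61 is prime.
So 2806 = 2 · 23 · 61; the largest prime factor is 61.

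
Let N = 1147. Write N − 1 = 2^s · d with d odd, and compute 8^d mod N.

1147 − 1 = 1146 = 2^1 · 573, so d = 573.
8^1 ≡ 8 (mod 1147)
8^2 ≡ 8^2 = 64 ≡ 64 (mod 1147)
8^4 ≡ 64^2 = 4096 ≡ 655 (mod 1147)
8^8 ≡ 655^2 = 429025 ≡ 47 (mod 1147)
8^16 ≡ 47^2 = 2209 ≡ 1062 (mod 1147)
8^32 ≡ 1062^2 = 1127844 ≡ 343 (mod 1147)
8^64 ≡ 343^2 = 117649 ≡ 655 (mod 1147)
8^128 ≡ 655^2 = 429025 ≡ 47 (mod 1147)
8^256 ≡ 47^2 = 2209 ≡ 1062 (mod 1147)
8^512 ≡ 1062^2 = 1127844 ≡ 343 (mod 1147)
573 = 512 + 32 + 16 + 8 + 4 + 1 in binary powers of 2.
So 8^573 ≡ 343 · 343 · 1062 · 47 · 655 · 8 ≡ 450 (mod 1147).
Squaring chain: 450; never reaches −1, so base 8 is a Miller–Rabin witness that 1147 is composite.

450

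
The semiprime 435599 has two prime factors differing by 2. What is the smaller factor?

Since p = q + 2, we have 435599 = q(q + 2), so q² + 2q − 435599 = 0.
Discriminant: 2² + 4·435599 = 4 + 1742396 = 1742400; √1742400 = 1320.
q = (−2 + 1320)/2 = 659, and p = q + 2 = 661.
Check: 659 · 661 = 435599.

659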